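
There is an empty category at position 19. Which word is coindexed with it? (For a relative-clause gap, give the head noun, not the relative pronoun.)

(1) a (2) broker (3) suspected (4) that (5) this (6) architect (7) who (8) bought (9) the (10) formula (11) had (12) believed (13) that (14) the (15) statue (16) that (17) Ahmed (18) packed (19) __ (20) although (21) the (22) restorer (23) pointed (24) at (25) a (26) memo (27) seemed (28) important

The gap at 19 is the object of "packed", inside a relative clause.
The relative pronoun is "that" (word 16); it is bound by the head noun immediately before it.
Its filler is the head noun "statue", at word 15.

15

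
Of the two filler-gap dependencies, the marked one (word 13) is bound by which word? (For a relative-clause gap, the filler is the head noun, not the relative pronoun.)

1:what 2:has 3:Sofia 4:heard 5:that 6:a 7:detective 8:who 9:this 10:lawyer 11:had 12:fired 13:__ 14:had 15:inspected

7

The marked gap is inside the relative clause, the direct object of "fired".
Its filler is the head noun "detective" (via "who"), at word 7.
(The other dependency links word 1 to a gap after word 15.)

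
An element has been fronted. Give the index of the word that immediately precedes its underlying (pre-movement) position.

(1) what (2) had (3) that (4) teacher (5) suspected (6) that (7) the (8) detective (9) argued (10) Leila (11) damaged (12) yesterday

The displaced element is "what" (word 1).
It is linked across 2 clause boundaries (that → Ø).
It functions as the direct object of "damaged", so the gap sits immediately after word 11 ("damaged").
Base order: That teacher had suspected that the detective argued Leila damaged what yesterday.

11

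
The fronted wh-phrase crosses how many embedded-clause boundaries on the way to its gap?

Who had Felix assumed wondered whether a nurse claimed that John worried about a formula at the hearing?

"who" is extracted from the subject of "wondered".
Boundaries crossed, outermost first: [Ø] — 1 in total.

1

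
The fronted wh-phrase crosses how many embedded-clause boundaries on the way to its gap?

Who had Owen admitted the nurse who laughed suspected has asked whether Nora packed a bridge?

"who" is extracted from the subject of "asked".
Boundaries crossed, outermost first: [Ø], [Ø] — 2 in total.

2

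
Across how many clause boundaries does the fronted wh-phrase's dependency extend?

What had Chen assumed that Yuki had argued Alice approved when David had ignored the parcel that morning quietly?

"what" is extracted from the object of "approved".
Boundaries crossed, outermost first: [that], [Ø] — 2 in total.

2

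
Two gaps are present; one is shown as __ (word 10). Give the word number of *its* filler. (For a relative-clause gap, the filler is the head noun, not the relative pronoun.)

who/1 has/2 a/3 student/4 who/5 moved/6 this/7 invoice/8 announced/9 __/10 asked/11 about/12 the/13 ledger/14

The marked gap is the subject of "asked".
Its filler is the fronted wh-phrase "who", at word 1.
(The other dependency links word 4 to a gap after word 5.)

1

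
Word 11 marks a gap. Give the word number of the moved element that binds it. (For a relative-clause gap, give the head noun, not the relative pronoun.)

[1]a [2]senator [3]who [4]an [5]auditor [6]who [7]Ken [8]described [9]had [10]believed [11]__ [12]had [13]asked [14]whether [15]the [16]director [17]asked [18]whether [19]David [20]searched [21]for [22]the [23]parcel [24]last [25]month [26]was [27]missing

2

The gap at 11 is the subject of "asked", inside a relative clause.
The relative pronoun is "who" (word 3); it is bound by the head noun immediately before it.
Its filler is the head noun "senator", at word 2.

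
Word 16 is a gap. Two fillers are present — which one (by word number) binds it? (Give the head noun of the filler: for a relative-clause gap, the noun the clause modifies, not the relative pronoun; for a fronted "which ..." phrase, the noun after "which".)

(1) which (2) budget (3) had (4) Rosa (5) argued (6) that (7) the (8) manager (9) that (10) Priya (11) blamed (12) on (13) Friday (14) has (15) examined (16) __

The marked gap is the direct object of "examined".
Its filler is the fronted wh-phrase "which budget", at word 2.
(The other dependency links word 8 to a gap after word 11.)

2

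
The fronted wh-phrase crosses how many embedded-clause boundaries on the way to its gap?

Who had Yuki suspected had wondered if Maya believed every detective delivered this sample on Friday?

"who" is extracted from the subject of "wondered".
Boundaries crossed, outermost first: [Ø] — 1 in total.

1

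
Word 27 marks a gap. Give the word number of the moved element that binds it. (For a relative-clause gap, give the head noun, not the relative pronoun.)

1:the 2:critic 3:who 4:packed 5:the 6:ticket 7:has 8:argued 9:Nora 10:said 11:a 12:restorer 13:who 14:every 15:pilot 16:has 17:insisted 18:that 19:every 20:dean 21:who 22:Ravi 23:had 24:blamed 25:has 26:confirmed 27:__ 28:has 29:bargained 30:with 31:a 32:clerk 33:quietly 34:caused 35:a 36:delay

The gap at 27 is the subject of "bargained", inside a relative clause.
The relative pronoun is "who" (word 13); it is bound by the head noun immediately before it.
Its filler is the head noun "restorer", at word 12.

12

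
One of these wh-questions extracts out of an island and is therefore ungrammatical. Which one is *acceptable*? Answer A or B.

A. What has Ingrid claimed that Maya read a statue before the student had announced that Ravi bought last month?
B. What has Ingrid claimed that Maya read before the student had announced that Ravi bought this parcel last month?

B

In A, the wh-phrase is extracted from inside an adjunct island (introduced by "before"), which blocks movement.
In B, the extraction path crosses only that-complement boundaries, which are transparent.
So B is grammatical.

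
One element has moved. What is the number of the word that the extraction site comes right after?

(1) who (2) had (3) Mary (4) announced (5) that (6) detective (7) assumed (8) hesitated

7

The displaced element is "who" (word 1).
It is linked across 2 clause boundaries (Ø → Ø).
It functions as the subject of "hesitated", so the gap sits immediately after word 7 ("assumed").
Base order: Mary had announced that detective assumed that who hesitated.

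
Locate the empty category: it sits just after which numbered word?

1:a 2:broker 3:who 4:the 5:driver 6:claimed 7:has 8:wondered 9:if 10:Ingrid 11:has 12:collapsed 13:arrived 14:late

The displaced element is "a broker" (word 2).
It is linked across 1 clause boundary (Ø).
It functions as the subject of "wondered", so the gap sits immediately after word 6 ("claimed").
Base order: The driver claimed that a broker has wondered if Ingrid has collapsed.

6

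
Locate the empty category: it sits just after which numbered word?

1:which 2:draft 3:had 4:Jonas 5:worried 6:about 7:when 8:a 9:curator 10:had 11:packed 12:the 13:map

6

The displaced element is "which draft" (word 2).
It functions as the object of the preposition "about" of "worried", so the gap sits immediately after word 6 ("about").
Base order: Jonas had worried about which draft when a curator had packed the map.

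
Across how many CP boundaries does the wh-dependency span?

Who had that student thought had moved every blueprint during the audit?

1

"who" is extracted from the subject of "moved".
Boundaries crossed, outermost first: [Ø] — 1 in total.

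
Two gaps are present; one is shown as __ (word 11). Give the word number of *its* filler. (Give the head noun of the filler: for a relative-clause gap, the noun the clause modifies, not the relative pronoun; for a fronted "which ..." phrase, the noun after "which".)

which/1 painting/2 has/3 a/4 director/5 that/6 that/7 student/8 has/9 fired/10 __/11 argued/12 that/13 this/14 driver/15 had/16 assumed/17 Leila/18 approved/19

5

The marked gap is inside the relative clause, the direct object of "fired".
Its filler is the head noun "director" (via "that"), at word 5.
(The other dependency links word 2 to a gap after word 19.)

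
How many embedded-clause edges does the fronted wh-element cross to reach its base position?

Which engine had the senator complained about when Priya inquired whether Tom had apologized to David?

0

"which engine" originates inside the matrix clause — no clause boundary is crossed.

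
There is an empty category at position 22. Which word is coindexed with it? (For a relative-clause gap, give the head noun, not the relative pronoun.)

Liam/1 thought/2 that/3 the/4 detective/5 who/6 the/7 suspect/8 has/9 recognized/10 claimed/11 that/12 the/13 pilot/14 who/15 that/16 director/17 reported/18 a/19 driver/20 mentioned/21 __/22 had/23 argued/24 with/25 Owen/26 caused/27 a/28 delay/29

14

The gap at 22 is the subject of "argued", inside a relative clause.
The relative pronoun is "who" (word 15); it is bound by the head noun immediately before it.
Its filler is the head noun "pilot", at word 14.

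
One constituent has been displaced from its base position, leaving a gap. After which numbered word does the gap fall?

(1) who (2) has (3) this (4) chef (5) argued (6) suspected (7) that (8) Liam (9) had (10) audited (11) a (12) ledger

5

The displaced element is "who" (word 1).
It is linked across 1 clause boundary (Ø).
It functions as the subject of "suspected", so the gap sits immediately after word 5 ("argued").
Base order: This chef has argued that who suspected that Liam had audited a ledger.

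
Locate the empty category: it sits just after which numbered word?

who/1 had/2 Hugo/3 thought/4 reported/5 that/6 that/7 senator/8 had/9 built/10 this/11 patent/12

The displaced element is "who" (word 1).
It is linked across 1 clause boundary (Ø).
It functions as the subject of "reported", so the gap sits immediately after word 4 ("thought").
Base order: Hugo had thought that who reported that that senator had built this patent.

4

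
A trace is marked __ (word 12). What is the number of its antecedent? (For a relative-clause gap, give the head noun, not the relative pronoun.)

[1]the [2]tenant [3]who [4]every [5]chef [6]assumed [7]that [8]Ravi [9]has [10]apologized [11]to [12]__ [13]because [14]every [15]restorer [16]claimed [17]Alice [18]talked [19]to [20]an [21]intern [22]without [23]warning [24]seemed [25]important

2

The gap at 12 is the prepositional object of "apologized", inside a relative clause.
The relative pronoun is "who" (word 3); it is bound by the head noun immediately before it.
Its filler is the head noun "tenant", at word 2.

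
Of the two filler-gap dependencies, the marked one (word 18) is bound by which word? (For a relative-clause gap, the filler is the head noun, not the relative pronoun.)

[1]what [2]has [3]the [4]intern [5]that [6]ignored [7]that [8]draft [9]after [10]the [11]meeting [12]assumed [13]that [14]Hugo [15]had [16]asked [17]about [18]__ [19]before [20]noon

1

The marked gap is the object of the preposition "about" of "asked".
Its filler is the fronted wh-phrase "what", at word 1.
(The other dependency links word 4 to a gap after word 5.)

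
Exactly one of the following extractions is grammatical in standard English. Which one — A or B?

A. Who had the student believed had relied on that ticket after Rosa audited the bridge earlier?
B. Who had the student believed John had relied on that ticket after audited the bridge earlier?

A

In B, the wh-phrase is extracted from inside an adjunct island (introduced by "after"), which blocks movement.
In A, the extraction path crosses only that-complement boundaries, which are transparent.
So A is grammatical.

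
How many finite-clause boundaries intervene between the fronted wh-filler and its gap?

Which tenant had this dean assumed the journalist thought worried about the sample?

"which tenant" is extracted from the subject of "worried".
Boundaries crossed, outermost first: [Ø], [Ø] — 2 in total.

2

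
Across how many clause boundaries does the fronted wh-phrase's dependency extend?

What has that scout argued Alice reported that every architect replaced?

2

"what" is extracted from the object of "replaced".
Boundaries crossed, outermost first: [Ø], [that] — 2 in total.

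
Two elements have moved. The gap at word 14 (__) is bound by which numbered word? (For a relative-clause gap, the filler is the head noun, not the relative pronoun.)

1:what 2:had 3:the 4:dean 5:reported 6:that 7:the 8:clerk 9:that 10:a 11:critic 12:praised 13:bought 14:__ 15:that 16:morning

1

The marked gap is the direct object of "bought".
Its filler is the fronted wh-phrase "what", at word 1.
(The other dependency links word 8 to a gap after word 12.)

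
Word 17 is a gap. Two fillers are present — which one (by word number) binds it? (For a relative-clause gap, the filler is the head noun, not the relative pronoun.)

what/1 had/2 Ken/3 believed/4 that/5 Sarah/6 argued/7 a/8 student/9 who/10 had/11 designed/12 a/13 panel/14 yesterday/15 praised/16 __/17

The marked gap is the direct object of "praised".
Its filler is the fronted wh-phrase "what", at word 1.
(The other dependency links word 9 to a gap after word 10.)

1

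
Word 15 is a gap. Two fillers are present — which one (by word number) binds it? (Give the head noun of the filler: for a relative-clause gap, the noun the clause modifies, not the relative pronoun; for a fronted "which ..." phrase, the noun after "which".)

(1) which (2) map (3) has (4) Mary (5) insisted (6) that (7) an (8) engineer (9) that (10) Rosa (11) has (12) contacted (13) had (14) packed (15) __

2

The marked gap is the direct object of "packed".
Its filler is the fronted wh-phrase "which map", at word 2.
(The other dependency links word 8 to a gap after word 12.)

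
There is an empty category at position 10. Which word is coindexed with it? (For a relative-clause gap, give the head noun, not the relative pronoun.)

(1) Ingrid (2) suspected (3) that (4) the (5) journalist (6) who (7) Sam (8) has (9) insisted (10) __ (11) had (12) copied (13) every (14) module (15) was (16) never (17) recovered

The gap at 10 is the subject of "copied", inside a relative clause.
The relative pronoun is "who" (word 6); it is bound by the head noun immediately before it.
Its filler is the head noun "journalist", at word 5.

5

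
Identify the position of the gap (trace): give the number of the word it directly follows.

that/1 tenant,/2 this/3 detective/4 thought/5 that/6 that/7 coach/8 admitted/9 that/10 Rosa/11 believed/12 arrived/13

The displaced element is "that tenant" (word 2).
It is linked across 3 clause boundaries (that → that → Ø).
It functions as the subject of "arrived", so the gap sits immediately after word 12 ("believed").
Base order: This detective thought that that coach admitted that Rosa believed that that tenant arrived.

12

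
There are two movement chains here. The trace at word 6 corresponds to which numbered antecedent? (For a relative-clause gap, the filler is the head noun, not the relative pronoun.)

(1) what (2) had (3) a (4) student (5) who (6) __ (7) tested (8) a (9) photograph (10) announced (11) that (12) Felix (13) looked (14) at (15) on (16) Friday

The marked gap is inside the relative clause, the subject of "tested".
Its filler is the head noun "student" (via "who"), at word 4.
(The other dependency links word 1 to a gap after word 14.)

4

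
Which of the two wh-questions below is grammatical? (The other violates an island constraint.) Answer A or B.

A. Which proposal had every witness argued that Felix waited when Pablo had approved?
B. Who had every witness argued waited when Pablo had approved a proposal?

In A, the wh-phrase is extracted from inside an adjunct island (introduced by "when"), which blocks movement.
In B, the extraction path crosses only that-complement boundaries, which are transparent.
So B is grammatical.

B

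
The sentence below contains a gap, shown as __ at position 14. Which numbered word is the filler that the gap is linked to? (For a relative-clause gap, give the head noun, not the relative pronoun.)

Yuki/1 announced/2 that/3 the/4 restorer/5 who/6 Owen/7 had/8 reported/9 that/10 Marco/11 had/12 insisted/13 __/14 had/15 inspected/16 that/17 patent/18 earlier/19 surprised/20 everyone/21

The gap at 14 is the subject of "inspected", inside a relative clause.
The relative pronoun is "who" (word 6); it is bound by the head noun immediately before it.
Its filler is the head noun "restorer", at word 5.

5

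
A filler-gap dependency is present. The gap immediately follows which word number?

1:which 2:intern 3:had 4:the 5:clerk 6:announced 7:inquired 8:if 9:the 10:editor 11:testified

The displaced element is "which intern" (word 2).
It is linked across 1 clause boundary (Ø).
It functions as the subject of "inquired", so the gap sits immediately after word 6 ("announced").
Base order: The clerk had announced that which intern inquired if the editor testified.

6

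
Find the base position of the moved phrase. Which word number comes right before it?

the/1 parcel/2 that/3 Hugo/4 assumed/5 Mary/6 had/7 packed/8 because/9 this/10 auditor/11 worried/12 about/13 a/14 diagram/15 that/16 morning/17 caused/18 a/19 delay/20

8

The displaced element is "the parcel" (word 2).
It is linked across 1 clause boundary (Ø).
It functions as the direct object of "packed", so the gap sits immediately after word 8 ("packed").
Base order: Hugo assumed Mary had packed the parcel because this auditor worried about a diagram that morning.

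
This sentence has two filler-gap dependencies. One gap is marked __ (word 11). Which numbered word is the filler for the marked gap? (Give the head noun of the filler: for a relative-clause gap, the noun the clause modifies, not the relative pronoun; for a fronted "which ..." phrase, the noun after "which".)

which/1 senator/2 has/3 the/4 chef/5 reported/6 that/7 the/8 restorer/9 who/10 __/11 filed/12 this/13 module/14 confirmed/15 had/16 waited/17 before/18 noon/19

9

The marked gap is inside the relative clause, the subject of "filed".
Its filler is the head noun "restorer" (via "who"), at word 9.
(The other dependency links word 2 to a gap after word 15.)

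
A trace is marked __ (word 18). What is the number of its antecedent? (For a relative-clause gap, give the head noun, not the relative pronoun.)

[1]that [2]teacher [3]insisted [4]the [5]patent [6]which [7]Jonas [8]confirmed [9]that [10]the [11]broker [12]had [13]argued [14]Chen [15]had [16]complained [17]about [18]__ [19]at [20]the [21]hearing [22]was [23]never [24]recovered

5

The gap at 18 is the prepositional object of "complained", inside a relative clause.
The relative pronoun is "which" (word 6); it is bound by the head noun immediately before it.
Its filler is the head noun "patent", at word 5.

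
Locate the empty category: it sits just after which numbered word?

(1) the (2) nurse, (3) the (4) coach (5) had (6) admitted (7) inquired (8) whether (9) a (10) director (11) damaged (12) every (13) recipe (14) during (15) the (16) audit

The displaced element is "the nurse" (word 2).
It is linked across 1 clause boundary (Ø).
It functions as the subject of "inquired", so the gap sits immediately after word 6 ("admitted").
Base order: The coach had admitted that the nurse inquired whether a director damaged every recipe during the audit.

6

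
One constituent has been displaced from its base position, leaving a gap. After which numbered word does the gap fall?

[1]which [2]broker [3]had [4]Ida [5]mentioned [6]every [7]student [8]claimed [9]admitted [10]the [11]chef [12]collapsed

8

The displaced element is "which broker" (word 2).
It is linked across 2 clause boundaries (Ø → Ø).
It functions as the subject of "admitted", so the gap sits immediately after word 8 ("claimed").
Base order: Ida had mentioned every student claimed which broker admitted the chef collapsed.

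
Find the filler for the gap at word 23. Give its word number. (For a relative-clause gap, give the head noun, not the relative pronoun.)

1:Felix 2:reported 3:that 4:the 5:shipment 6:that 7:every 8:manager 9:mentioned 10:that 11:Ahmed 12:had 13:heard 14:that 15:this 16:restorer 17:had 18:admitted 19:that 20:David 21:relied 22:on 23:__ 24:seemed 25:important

The gap at 23 is the prepositional object of "relied", inside a relative clause.
The relative pronoun is "that" (word 6); it is bound by the head noun immediately before it.
Its filler is the head noun "shipment", at word 5.

5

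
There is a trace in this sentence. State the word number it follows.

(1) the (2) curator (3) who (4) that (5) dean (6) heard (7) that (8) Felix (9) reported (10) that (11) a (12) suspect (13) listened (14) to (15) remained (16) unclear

The displaced element is "the curator" (word 2).
It is linked across 2 clause boundaries (that → that).
It functions as the object of the preposition "to" of "listened", so the gap sits immediately after word 14 ("to").
Base order: That dean heard that Felix reported that a suspect listened to the curator.

14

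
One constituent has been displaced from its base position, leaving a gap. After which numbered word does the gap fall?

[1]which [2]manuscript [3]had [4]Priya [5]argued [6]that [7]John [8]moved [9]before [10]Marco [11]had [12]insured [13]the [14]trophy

The displaced element is "which manuscript" (word 2).
It is linked across 1 clause boundary (that).
It functions as the direct object of "moved", so the gap sits immediately after word 8 ("moved").
Base order: Priya had argued that John moved which manuscript before Marco had insured the trophy.

8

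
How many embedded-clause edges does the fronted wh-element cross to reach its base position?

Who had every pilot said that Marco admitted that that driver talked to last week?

"who" is extracted from the PP object of "talked".
Boundaries crossed, outermost first: [that], [that] — 2 in total.

2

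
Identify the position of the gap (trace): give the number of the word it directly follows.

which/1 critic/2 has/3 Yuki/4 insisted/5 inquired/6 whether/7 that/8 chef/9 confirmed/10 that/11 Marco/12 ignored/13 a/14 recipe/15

5

The displaced element is "which critic" (word 2).
It is linked across 1 clause boundary (Ø).
It functions as the subject of "inquired", so the gap sits immediately after word 5 ("insisted").
Base order: Yuki has insisted that which critic inquired whether that chef confirmed that Marco ignored a recipe.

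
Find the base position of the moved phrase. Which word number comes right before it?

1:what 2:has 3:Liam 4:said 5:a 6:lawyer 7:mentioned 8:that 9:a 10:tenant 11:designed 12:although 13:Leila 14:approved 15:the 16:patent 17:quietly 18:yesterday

11

The displaced element is "what" (word 1).
It is linked across 2 clause boundaries (Ø → that).
It functions as the direct object of "designed", so the gap sits immediately after word 11 ("designed").
Base order: Liam has said a lawyer mentioned that a tenant designed what although Leila approved the patent quietly yesterday.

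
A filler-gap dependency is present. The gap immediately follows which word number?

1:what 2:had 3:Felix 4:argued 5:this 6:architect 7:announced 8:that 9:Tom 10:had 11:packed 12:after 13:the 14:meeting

11

The displaced element is "what" (word 1).
It is linked across 2 clause boundaries (Ø → that).
It functions as the direct object of "packed", so the gap sits immediately after word 11 ("packed").
Base order: Felix had argued this architect announced that Tom had packed what after the meeting.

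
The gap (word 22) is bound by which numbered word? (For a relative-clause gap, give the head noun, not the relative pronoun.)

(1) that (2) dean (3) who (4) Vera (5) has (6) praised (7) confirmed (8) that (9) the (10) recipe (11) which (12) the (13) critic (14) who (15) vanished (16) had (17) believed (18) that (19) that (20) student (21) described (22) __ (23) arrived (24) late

The gap at 22 is the object of "described", inside a relative clause.
The relative pronoun is "which" (word 11); it is bound by the head noun immediately before it.
Its filler is the head noun "recipe", at word 10.

10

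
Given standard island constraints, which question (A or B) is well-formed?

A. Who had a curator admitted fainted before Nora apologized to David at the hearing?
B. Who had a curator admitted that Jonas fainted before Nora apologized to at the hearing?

In B, the wh-phrase is extracted from inside an adjunct island (introduced by "before"), which blocks movement.
In A, the extraction path crosses only that-complement boundaries, which are transparent.
So A is grammatical.

A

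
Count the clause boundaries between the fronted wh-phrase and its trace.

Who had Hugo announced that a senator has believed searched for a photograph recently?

2

"who" is extracted from the subject of "searched".
Boundaries crossed, outermost first: [that], [Ø] — 2 in total.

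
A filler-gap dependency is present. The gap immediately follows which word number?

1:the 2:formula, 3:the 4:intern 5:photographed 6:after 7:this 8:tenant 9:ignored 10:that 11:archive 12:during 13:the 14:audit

The displaced element is "the formula" (word 2).
It functions as the direct object of "photographed", so the gap sits immediately after word 5 ("photographed").
Base order: The intern photographed the formula after this tenant ignored that archive during the audit.

5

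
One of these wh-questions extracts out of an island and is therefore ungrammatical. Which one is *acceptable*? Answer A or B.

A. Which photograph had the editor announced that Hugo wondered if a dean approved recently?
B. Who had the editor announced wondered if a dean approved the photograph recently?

In A, the wh-phrase is extracted from inside a wh-island (introduced by "if"), which blocks movement.
In B, the extraction path crosses only that-complement boundaries, which are transparent.
So B is grammatical.

B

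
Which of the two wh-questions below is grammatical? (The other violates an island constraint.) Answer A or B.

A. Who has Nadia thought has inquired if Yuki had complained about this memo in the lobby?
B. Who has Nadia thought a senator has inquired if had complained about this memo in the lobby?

A

In B, the wh-phrase is extracted from inside a wh-island (introduced by "if"), which blocks movement.
In A, the extraction path crosses only that-complement boundaries, which are transparent.
So A is grammatical.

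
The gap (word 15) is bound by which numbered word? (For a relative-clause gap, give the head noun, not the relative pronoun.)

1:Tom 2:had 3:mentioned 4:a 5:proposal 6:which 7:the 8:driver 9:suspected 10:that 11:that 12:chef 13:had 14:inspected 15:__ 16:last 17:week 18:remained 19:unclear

5

The gap at 15 is the object of "inspected", inside a relative clause.
The relative pronoun is "which" (word 6); it is bound by the head noun immediately before it.
Its filler is the head noun "proposal", at word 5.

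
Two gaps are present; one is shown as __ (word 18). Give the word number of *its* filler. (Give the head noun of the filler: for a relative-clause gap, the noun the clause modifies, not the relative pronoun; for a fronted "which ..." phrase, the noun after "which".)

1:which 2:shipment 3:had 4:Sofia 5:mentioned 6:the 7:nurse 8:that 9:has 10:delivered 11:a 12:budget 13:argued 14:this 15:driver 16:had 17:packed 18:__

The marked gap is the direct object of "packed".
Its filler is the fronted wh-phrase "which shipment", at word 2.
(The other dependency links word 7 to a gap after word 8.)

2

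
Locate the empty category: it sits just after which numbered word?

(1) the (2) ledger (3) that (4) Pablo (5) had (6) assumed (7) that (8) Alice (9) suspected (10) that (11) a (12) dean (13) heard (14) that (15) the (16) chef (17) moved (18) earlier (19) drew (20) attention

17

The displaced element is "the ledger" (word 2).
It is linked across 3 clause boundaries (that → that → that).
It functions as the direct object of "moved", so the gap sits immediately after word 17 ("moved").
Base order: Pablo had assumed that Alice suspected that a dean heard that the chef moved the ledger earlier.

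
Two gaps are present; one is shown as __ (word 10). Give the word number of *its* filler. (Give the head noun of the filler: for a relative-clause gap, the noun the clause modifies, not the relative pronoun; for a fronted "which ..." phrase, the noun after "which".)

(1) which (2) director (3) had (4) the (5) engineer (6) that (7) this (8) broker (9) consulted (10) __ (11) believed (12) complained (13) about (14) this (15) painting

5

The marked gap is inside the relative clause, the direct object of "consulted".
Its filler is the head noun "engineer" (via "that"), at word 5.
(The other dependency links word 2 to a gap after word 11.)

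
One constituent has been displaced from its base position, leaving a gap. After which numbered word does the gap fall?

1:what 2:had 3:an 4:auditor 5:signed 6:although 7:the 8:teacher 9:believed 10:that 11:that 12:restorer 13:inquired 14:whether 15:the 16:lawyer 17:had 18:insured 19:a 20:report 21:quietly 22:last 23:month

5

The displaced element is "what" (word 1).
It functions as the direct object of "signed", so the gap sits immediately after word 5 ("signed").
Base order: An auditor had signed what although the teacher believed that that restorer inquired whether the lawyer had insured a report quietly last month.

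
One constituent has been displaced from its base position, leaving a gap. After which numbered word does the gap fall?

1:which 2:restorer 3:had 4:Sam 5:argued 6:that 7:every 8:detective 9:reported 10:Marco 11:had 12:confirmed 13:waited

12

The displaced element is "which restorer" (word 2).
It is linked across 3 clause boundaries (that → Ø → Ø).
It functions as the subject of "waited", so the gap sits immediately after word 12 ("confirmed").
Base order: Sam had argued that every detective reported Marco had confirmed that which restorer waited.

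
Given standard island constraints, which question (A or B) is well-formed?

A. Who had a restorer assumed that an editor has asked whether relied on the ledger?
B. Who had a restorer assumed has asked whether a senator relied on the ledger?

B

In A, the wh-phrase is extracted from inside a wh-island (introduced by "whether"), which blocks movement.
In B, the extraction path crosses only that-complement boundaries, which are transparent.
So B is grammatical.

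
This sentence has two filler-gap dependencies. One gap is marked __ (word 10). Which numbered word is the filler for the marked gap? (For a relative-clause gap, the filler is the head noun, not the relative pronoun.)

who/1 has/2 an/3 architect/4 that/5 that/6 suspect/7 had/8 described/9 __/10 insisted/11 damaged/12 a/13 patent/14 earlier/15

4

The marked gap is inside the relative clause, the direct object of "described".
Its filler is the head noun "architect" (via "that"), at word 4.
(The other dependency links word 1 to a gap after word 11.)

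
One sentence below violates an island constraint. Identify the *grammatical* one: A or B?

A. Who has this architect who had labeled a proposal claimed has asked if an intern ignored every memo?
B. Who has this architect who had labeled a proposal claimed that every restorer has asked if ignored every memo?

In B, the wh-phrase is extracted from inside a wh-island (introduced by "if"), which blocks movement.
In A, the extraction path crosses only that-complement boundaries, which are transparent.
So A is grammatical.

A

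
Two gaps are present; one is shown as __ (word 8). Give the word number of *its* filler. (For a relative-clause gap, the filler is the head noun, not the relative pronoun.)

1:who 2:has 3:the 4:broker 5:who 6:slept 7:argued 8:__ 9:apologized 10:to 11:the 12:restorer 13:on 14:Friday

1

The marked gap is the subject of "apologized".
Its filler is the fronted wh-phrase "who", at word 1.
(The other dependency links word 4 to a gap after word 5.)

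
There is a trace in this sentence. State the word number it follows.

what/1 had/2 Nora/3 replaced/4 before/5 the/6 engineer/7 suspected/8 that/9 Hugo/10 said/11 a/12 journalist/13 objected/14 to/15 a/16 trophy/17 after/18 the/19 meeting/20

4

The displaced element is "what" (word 1).
It functions as the direct object of "replaced", so the gap sits immediately after word 4 ("replaced").
Base order: Nora had replaced what before the engineer suspected that Hugo said a journalist objected to a trophy after the meeting.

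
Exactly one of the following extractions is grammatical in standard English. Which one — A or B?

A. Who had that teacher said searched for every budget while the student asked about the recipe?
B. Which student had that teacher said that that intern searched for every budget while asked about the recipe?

A

In B, the wh-phrase is extracted from inside an adjunct island (introduced by "while"), which blocks movement.
In A, the extraction path crosses only that-complement boundaries, which are transparent.
So A is grammatical.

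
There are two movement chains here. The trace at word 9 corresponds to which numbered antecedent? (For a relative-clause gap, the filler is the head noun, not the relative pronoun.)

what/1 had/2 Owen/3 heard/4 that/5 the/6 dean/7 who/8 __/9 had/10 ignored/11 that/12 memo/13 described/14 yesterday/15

7

The marked gap is inside the relative clause, the subject of "ignored".
Its filler is the head noun "dean" (via "who"), at word 7.
(The other dependency links word 1 to a gap after word 14.)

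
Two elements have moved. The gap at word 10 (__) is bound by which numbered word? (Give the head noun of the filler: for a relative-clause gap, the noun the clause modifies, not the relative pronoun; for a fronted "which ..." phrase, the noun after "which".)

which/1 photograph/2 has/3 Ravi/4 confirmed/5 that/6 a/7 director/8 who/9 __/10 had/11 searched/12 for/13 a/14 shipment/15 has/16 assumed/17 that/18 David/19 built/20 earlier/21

8

The marked gap is inside the relative clause, the subject of "searched".
Its filler is the head noun "director" (via "who"), at word 8.
(The other dependency links word 2 to a gap after word 20.)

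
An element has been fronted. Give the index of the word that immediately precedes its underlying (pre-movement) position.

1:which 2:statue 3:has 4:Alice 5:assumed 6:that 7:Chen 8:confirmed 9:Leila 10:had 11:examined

The displaced element is "which statue" (word 2).
It is linked across 2 clause boundaries (that → Ø).
It functions as the direct object of "examined", so the gap sits immediately after word 11 ("examined").
Base order: Alice has assumed that Chen confirmed Leila had examined which statue.

11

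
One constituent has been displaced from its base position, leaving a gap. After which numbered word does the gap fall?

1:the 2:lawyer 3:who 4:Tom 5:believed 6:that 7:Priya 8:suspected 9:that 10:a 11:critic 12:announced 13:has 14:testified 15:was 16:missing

The displaced element is "the lawyer" (word 2).
It is linked across 3 clause boundaries (that → that → Ø).
It functions as the subject of "testified", so the gap sits immediately after word 12 ("announced").
Base order: Tom believed that Priya suspected that a critic announced the lawyer has testified.

12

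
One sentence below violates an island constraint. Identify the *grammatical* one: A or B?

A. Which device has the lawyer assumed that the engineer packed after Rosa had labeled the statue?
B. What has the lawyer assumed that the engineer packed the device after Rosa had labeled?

In B, the wh-phrase is extracted from inside an adjunct island (introduced by "after"), which blocks movement.
In A, the extraction path crosses only that-complement boundaries, which are transparent.
So A is grammatical.

A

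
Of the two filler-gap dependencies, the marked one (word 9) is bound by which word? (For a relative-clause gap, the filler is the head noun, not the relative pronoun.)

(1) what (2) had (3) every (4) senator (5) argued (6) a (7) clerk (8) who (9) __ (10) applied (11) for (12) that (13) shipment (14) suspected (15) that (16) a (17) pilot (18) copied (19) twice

The marked gap is inside the relative clause, the subject of "applied".
Its filler is the head noun "clerk" (via "who"), at word 7.
(The other dependency links word 1 to a gap after word 18.)

7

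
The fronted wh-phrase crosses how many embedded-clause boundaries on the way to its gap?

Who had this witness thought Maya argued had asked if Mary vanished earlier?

2

"who" is extracted from the subject of "asked".
Boundaries crossed, outermost first: [Ø], [Ø] — 2 in total.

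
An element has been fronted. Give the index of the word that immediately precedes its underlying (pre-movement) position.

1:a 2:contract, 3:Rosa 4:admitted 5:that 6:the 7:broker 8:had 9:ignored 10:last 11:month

The displaced element is "a contract" (word 2).
It is linked across 1 clause boundary (that).
It functions as the direct object of "ignored", so the gap sits immediately after word 9 ("ignored").
Base order: Rosa admitted that the broker had ignored a contract last month.

9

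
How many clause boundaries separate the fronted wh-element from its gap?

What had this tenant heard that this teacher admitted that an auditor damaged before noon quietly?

"what" is extracted from the object of "damaged".
Boundaries crossed, outermost first: [that], [that] — 2 in total.

2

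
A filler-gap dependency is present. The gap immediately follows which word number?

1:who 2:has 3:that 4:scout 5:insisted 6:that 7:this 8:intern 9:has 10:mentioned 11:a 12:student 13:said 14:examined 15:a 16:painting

13

The displaced element is "who" (word 1).
It is linked across 3 clause boundaries (that → Ø → Ø).
It functions as the subject of "examined", so the gap sits immediately after word 13 ("said").
Base order: That scout has insisted that this intern has mentioned a student said who examined a painting.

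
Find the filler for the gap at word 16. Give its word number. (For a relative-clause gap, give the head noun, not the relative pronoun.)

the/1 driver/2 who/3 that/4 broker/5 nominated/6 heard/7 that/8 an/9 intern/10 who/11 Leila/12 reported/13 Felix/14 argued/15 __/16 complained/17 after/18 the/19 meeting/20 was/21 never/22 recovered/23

The gap at 16 is the subject of "complained", inside a relative clause.
The relative pronoun is "who" (word 11); it is bound by the head noun immediately before it.
Its filler is the head noun "intern", at word 10.

10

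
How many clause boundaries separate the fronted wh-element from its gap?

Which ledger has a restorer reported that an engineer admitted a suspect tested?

2

"which ledger" is extracted from the object of "tested".
Boundaries crossed, outermost first: [that], [Ø] — 2 in total.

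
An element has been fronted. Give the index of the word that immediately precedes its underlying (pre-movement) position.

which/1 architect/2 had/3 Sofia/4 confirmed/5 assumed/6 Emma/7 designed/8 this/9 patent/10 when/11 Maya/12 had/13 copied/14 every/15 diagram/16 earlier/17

The displaced element is "which architect" (word 2).
It is linked across 1 clause boundary (Ø).
It functions as the subject of "assumed", so the gap sits immediately after word 5 ("confirmed").
Base order: Sofia had confirmed that which architect assumed Emma designed this patent when Maya had copied every diagram earlier.

5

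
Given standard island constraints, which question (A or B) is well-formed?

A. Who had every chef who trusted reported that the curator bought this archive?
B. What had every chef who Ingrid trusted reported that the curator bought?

B

In A, the wh-phrase is extracted from inside a complex-NP island (relative clause) (introduced by "who"), which blocks movement.
In B, the extraction path crosses only that-complement boundaries, which are transparent.
So B is grammatical.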